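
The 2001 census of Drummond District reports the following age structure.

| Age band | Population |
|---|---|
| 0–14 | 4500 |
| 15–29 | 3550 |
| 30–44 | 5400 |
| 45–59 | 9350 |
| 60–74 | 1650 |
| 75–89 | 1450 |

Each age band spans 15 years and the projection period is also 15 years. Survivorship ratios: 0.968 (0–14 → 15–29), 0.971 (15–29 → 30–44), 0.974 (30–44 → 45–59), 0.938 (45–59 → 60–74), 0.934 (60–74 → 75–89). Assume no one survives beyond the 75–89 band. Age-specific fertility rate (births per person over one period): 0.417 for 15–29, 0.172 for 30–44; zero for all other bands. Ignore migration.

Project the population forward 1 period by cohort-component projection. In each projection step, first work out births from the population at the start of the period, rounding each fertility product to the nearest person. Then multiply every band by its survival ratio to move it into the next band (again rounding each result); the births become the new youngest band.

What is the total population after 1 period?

[period 1]
Births: 3550 × 0.417 = 1480, 5400 × 0.172 = 929 → total 2409
15–29: 4500 × 0.968 = 4356
30–44: 3550 × 0.971 = 3447
45–59: 5400 × 0.974 = 5260
60–74: 9350 × 0.938 = 8770
75–89: 1650 × 0.934 = 1541
→ [2409, 4356, 3447, 5260, 8770, 1541]
Total after period 1: 2409 + 4356 + 3447 + 5260 + 8770 + 1541 = 25783

25783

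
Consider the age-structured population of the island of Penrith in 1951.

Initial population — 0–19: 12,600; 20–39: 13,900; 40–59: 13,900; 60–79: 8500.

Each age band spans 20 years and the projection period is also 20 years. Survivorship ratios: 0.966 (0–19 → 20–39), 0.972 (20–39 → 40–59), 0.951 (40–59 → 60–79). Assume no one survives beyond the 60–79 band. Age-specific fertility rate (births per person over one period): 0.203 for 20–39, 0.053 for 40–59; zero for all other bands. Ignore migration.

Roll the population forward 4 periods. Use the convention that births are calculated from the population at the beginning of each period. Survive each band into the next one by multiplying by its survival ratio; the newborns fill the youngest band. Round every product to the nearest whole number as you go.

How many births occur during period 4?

802

After projecting period 1:
Births: 13900 * 0.203 = 2822, 13900 * 0.053 = 737 → total 3559
20–39: 12600 * 0.966 = 12172
40–59: 13900 * 0.972 = 13511
60–79: 13900 * 0.951 = 13219
Population now: 0–19=3559, 20–39=12172, 40–59=13511, 60–79=13219
After projecting period 2:
Births: 12172 * 0.203 = 2471, 13511 * 0.053 = 716 → total 3187
20–39: 3559 * 0.966 = 3438
40–59: 12172 * 0.972 = 11831
60–79: 13511 * 0.951 = 12849
Population now: 0–19=3187, 20–39=3438, 40–59=11831, 60–79=12849
After projecting period 3:
Births: 3438 * 0.203 = 698, 11831 * 0.053 = 627 → total 1325
20–39: 3187 * 0.966 = 3079
40–59: 3438 * 0.972 = 3342
60–79: 11831 * 0.951 = 11251
Population now: 0–19=1325, 20–39=3079, 40–59=3342, 60–79=11251
After projecting period 4:
Births: 3079 * 0.203 = 625, 3342 * 0.053 = 177 → total 802
20–39: 1325 * 0.966 = 1280
40–59: 3079 * 0.972 = 2993
60–79: 3342 * 0.951 = 3178
Population now: 0–19=802, 20–39=1280, 40–59=2993, 60–79=3178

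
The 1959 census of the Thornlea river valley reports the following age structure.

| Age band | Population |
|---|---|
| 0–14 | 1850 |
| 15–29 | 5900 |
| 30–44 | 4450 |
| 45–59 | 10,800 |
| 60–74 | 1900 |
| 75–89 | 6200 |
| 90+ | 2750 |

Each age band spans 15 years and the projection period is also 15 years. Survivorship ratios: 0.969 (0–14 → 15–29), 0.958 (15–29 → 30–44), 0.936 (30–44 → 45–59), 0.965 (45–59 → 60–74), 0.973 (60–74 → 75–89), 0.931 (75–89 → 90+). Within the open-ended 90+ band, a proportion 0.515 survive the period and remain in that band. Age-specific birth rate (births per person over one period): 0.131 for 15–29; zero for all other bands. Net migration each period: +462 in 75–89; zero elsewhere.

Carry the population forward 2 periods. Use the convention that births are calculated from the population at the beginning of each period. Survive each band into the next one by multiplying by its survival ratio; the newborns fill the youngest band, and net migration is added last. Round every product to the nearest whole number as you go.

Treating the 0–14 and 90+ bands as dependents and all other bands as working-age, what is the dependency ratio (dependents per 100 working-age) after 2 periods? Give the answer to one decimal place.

Numbering the groups 1..7 from youngest to oldest:
Period 1.
Births: 5900 × 0.131 = 773
Group 2: 1850 × 0.969 = 1793
Group 3: 5900 × 0.958 = 5652
Group 4: 4450 × 0.936 = 4165
Group 5: 10800 × 0.965 = 10422
Group 6: 1900 × 0.973 = 1849
Group 7: 6200 × 0.931 + 2750 × 0.515 = 5772 + 1416 = 7188
Net migration: Group 6 + 462 → 2311
End of period: [773, 1793, 5652, 4165, 10422, 2311, 7188]
Period 2.
Births: 1793 × 0.131 = 235
Group 2: 773 × 0.969 = 749
Group 3: 1793 × 0.958 = 1718
Group 4: 5652 × 0.936 = 5290
Group 5: 4165 × 0.965 = 4019
Group 6: 10422 × 0.973 = 10141
Group 7: 2311 × 0.931 + 7188 × 0.515 = 2152 + 3702 = 5854
Net migration: Group 6 + 462 → 10603
End of period: [235, 749, 1718, 5290, 4019, 10603, 5854]
Dependents (band 0–14 + band 90+) = 235 + 5854 = 6089; working-age = 22379; ratio = 6089/22379 × 100 = 27.2

27.2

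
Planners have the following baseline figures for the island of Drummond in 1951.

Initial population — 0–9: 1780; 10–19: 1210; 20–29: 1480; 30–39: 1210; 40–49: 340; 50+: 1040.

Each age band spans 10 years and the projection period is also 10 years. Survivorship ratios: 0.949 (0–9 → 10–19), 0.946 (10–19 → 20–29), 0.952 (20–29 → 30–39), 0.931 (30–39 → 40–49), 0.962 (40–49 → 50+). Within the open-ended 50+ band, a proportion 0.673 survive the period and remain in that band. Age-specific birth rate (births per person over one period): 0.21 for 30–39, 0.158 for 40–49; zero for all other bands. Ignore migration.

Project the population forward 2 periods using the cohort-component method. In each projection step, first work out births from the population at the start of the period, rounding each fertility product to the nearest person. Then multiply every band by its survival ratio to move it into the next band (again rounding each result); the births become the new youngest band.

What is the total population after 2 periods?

— Period 1 —
Births: 1210 × 0.21 = 254, 340 × 0.158 = 54 — total 308
10–19: 1780 × 0.949 = 1689
20–29: 1210 × 0.946 = 1145
30–39: 1480 × 0.952 = 1409
40–49: 1210 × 0.931 = 1127
50+: 340 × 0.962 + 1040 × 0.673 = 327 + 700 = 1027
→ [308, 1689, 1145, 1409, 1127, 1027]
— Period 2 —
Births: 1409 × 0.21 = 296, 1127 × 0.158 = 178 — total 474
10–19: 308 × 0.949 = 292
20–29: 1689 × 0.946 = 1598
30–39: 1145 × 0.952 = 1090
40–49: 1409 × 0.931 = 1312
50+: 1127 × 0.962 + 1027 × 0.673 = 1084 + 691 = 1775
→ [474, 292, 1598, 1090, 1312, 1775]
Total after period 2: 474 + 292 + 1598 + 1090 + 1312 + 1775 = 6541

6541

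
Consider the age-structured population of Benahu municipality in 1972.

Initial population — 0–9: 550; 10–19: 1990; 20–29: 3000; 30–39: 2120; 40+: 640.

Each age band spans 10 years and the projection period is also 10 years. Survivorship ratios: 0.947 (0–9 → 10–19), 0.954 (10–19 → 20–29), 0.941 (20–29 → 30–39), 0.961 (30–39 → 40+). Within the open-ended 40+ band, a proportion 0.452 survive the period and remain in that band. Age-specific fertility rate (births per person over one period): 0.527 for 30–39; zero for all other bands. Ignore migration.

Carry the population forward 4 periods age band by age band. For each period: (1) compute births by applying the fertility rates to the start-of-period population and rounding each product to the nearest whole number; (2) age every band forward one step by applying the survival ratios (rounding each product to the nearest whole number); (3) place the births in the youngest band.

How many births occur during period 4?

247

Call the groups 1 to 5, youngest first.
Period 1.
Births: 2120 × 0.527 = 1117
Group 2: 550 × 0.947 = 521
Group 3: 1990 × 0.954 = 1898
Group 4: 3000 × 0.941 = 2823
Group 5: 2120 × 0.961 + 640 × 0.452 = 2037 + 289 = 2326
Giving 1117 / 521 / 1898 / 2823 / 2326.
Period 2.
Births: 2823 × 0.527 = 1488
Group 2: 1117 × 0.947 = 1058
Group 3: 521 × 0.954 = 497
Group 4: 1898 × 0.941 = 1786
Group 5: 2823 × 0.961 + 2326 × 0.452 = 2713 + 1051 = 3764
Giving 1488 / 1058 / 497 / 1786 / 3764.
Period 3.
Births: 1786 × 0.527 = 941
Group 2: 1488 × 0.947 = 1409
Group 3: 1058 × 0.954 = 1009
Group 4: 497 × 0.941 = 468
Group 5: 1786 × 0.961 + 3764 × 0.452 = 1716 + 1701 = 3417
Giving 941 / 1409 / 1009 / 468 / 3417.
Period 4.
Births: 468 × 0.527 = 247
Group 2: 941 × 0.947 = 891
Group 3: 1409 × 0.954 = 1344
Group 4: 1009 × 0.941 = 949
Group 5: 468 × 0.961 + 3417 × 0.452 = 450 + 1544 = 1994
Giving 247 / 891 / 1344 / 949 / 1994.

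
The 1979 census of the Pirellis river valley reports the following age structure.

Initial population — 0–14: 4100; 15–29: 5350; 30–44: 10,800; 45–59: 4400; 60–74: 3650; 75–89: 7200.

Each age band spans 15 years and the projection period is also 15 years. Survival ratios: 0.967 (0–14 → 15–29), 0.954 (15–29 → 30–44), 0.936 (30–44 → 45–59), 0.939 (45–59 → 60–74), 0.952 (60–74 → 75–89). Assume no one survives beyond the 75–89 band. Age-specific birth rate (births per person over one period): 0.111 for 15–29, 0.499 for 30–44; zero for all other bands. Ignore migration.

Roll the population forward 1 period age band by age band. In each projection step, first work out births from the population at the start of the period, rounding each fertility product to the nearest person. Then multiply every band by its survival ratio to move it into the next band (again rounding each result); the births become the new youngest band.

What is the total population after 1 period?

32768

— Period 1 —
Births: 5350 × 0.111 = 594, 10800 × 0.499 = 5389 → total 5983
15–29: 4100 × 0.967 = 3965
30–44: 5350 × 0.954 = 5104
45–59: 10800 × 0.936 = 10109
60–74: 4400 × 0.939 = 4132
75–89: 3650 × 0.952 = 3475
End of period: [5983, 3965, 5104, 10109, 4132, 3475]
Total after period 1: 5983 + 3965 + 5104 + 10109 + 4132 + 3475 = 32768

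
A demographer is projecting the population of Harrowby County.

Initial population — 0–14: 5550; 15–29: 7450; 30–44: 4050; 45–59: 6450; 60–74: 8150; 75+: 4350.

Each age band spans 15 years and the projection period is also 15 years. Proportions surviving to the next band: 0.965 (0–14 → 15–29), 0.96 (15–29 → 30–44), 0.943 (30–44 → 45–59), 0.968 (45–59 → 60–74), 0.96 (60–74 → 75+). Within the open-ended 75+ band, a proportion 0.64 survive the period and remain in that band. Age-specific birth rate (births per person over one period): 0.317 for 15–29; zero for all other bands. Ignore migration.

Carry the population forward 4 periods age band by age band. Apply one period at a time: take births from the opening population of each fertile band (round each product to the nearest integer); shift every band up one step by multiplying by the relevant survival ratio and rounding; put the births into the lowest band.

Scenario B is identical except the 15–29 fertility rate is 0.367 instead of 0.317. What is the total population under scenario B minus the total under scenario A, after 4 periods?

[period 1]
Births: 7450 × 0.317 = 2362
15–29: 5550 × 0.965 = 5356
30–44: 7450 × 0.96 = 7152
45–59: 4050 × 0.943 = 3819
60–74: 6450 × 0.968 = 6244
75+: 8150 × 0.96 + 4350 × 0.64 = 7824 + 2784 = 10608
→ [2362, 5356, 7152, 3819, 6244, 10608]
[period 2]
Births: 5356 × 0.317 = 1698
15–29: 2362 × 0.965 = 2279
30–44: 5356 × 0.96 = 5142
45–59: 7152 × 0.943 = 6744
60–74: 3819 × 0.968 = 3697
75+: 6244 × 0.96 + 10608 × 0.64 = 5994 + 6789 = 12783
→ [1698, 2279, 5142, 6744, 3697, 12783]
[period 3]
Births: 2279 × 0.317 = 722
15–29: 1698 × 0.965 = 1639
30–44: 2279 × 0.96 = 2188
45–59: 5142 × 0.943 = 4849
60–74: 6744 × 0.968 = 6528
75+: 3697 × 0.96 + 12783 × 0.64 = 3549 + 8181 = 11730
→ [722, 1639, 2188, 4849, 6528, 11730]
[period 4]
Births: 1639 × 0.317 = 520
15–29: 722 × 0.965 = 697
30–44: 1639 × 0.96 = 1573
45–59: 2188 × 0.943 = 2063
60–74: 4849 × 0.968 = 4694
75+: 6528 × 0.96 + 11730 × 0.64 = 6267 + 7507 = 13774
→ [520, 697, 1573, 2063, 4694, 13774]
Scenario A total after 4 periods: 23321
Scenario B projection —
[period 1]
Births: 7450 × 0.367 = 2734
15–29: 5550 × 0.965 = 5356
30–44: 7450 × 0.96 = 7152
45–59: 4050 × 0.943 = 3819
60–74: 6450 × 0.968 = 6244
75+: 8150 × 0.96 + 4350 × 0.64 = 7824 + 2784 = 10608
→ [2734, 5356, 7152, 3819, 6244, 10608]
[period 2]
Births: 5356 × 0.367 = 1966
15–29: 2734 × 0.965 = 2638
30–44: 5356 × 0.96 = 5142
45–59: 7152 × 0.943 = 6744
60–74: 3819 × 0.968 = 3697
75+: 6244 × 0.96 + 10608 × 0.64 = 5994 + 6789 = 12783
→ [1966, 2638, 5142, 6744, 3697, 12783]
[period 3]
Births: 2638 × 0.367 = 968
15–29: 1966 × 0.965 = 1897
30–44: 2638 × 0.96 = 2532
45–59: 5142 × 0.943 = 4849
60–74: 6744 × 0.968 = 6528
75+: 3697 × 0.96 + 12783 × 0.64 = 3549 + 8181 = 11730
→ [968, 1897, 2532, 4849, 6528, 11730]
[period 4]
Births: 1897 × 0.367 = 696
15–29: 968 × 0.965 = 934
30–44: 1897 × 0.96 = 1821
45–59: 2532 × 0.943 = 2388
60–74: 4849 × 0.968 = 4694
75+: 6528 × 0.96 + 11730 × 0.64 = 6267 + 7507 = 13774
→ [696, 934, 1821, 2388, 4694, 13774]
Scenario B total after 4 periods: 24307
Difference B − A = 24307 − 23321 = 986

986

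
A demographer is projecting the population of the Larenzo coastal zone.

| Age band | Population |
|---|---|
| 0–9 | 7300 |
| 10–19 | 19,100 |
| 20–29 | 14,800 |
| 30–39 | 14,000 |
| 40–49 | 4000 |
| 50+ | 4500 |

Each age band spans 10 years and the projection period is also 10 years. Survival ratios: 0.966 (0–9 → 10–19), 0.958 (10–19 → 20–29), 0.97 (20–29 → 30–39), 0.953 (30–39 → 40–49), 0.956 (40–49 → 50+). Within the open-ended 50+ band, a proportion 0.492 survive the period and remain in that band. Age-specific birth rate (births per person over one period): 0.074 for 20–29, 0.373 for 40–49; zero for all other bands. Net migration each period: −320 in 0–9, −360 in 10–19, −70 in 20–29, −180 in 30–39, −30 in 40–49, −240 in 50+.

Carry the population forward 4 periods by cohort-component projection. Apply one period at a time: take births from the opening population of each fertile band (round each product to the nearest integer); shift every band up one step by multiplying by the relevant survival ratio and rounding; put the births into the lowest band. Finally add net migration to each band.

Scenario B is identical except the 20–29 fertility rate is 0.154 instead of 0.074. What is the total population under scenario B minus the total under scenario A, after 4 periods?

— Period 1 —
Births: 14800 × 0.074 = 1095, 4000 × 0.373 = 1492 — total 2587
10–19: 7300 × 0.966 = 7052
20–29: 19100 × 0.958 = 18298
30–39: 14800 × 0.97 = 14356
40–49: 14000 × 0.953 = 13342
50+: 4000 × 0.956 + 4500 × 0.492 = 3824 + 2214 = 6038
Net migration: 0–9 − 320 → 2267; 10–19 − 360 → 6692; 20–29 − 70 → 18228; 30–39 − 180 → 14176; 40–49 − 30 → 13312; 50+ − 240 → 5798
→ [2267, 6692, 18228, 14176, 13312, 5798]
— Period 2 —
Births: 18228 × 0.074 = 1349, 13312 × 0.373 = 4965 — total 6314
10–19: 2267 × 0.966 = 2190
20–29: 6692 × 0.958 = 6411
30–39: 18228 × 0.97 = 17681
40–49: 14176 × 0.953 = 13510
50+: 13312 × 0.956 + 5798 × 0.492 = 12726 + 2853 = 15579
Net migration: 0–9 − 320 → 5994; 10–19 − 360 → 1830; 20–29 − 70 → 6341; 30–39 − 180 → 17501; 40–49 − 30 → 13480; 50+ − 240 → 15339
→ [5994, 1830, 6341, 17501, 13480, 15339]
— Period 3 —
Births: 6341 × 0.074 = 469, 13480 × 0.373 = 5028 — total 5497
10–19: 5994 × 0.966 = 5790
20–29: 1830 × 0.958 = 1753
30–39: 6341 × 0.97 = 6151
40–49: 17501 × 0.953 = 16678
50+: 13480 × 0.956 + 15339 × 0.492 = 12887 + 7547 = 20434
Net migration: 0–9 − 320 → 5177; 10–19 − 360 → 5430; 20–29 − 70 → 1683; 30–39 − 180 → 5971; 40–49 − 30 → 16648; 50+ − 240 → 20194
→ [5177, 5430, 1683, 5971, 16648, 20194]
— Period 4 —
Births: 1683 × 0.074 = 125, 16648 × 0.373 = 6210 — total 6335
10–19: 5177 × 0.966 = 5001
20–29: 5430 × 0.958 = 5202
30–39: 1683 × 0.97 = 1633
40–49: 5971 × 0.953 = 5690
50+: 16648 × 0.956 + 20194 × 0.492 = 15915 + 9935 = 25850
Net migration: 0–9 − 320 → 6015; 10–19 − 360 → 4641; 20–29 − 70 → 5132; 30–39 − 180 → 1453; 40–49 − 30 → 5660; 50+ − 240 → 25610
→ [6015, 4641, 5132, 1453, 5660, 25610]
Scenario A total after 4 periods: 48511
Scenario B projection —
— Period 1 —
Births: 14800 × 0.154 = 2279, 4000 × 0.373 = 1492 — total 3771
10–19: 7300 × 0.966 = 7052
20–29: 19100 × 0.958 = 18298
30–39: 14800 × 0.97 = 14356
40–49: 14000 × 0.953 = 13342
50+: 4000 × 0.956 + 4500 × 0.492 = 3824 + 2214 = 6038
Net migration: 0–9 − 320 → 3451; 10–19 − 360 → 6692; 20–29 − 70 → 18228; 30–39 − 180 → 14176; 40–49 − 30 → 13312; 50+ − 240 → 5798
→ [3451, 6692, 18228, 14176, 13312, 5798]
— Period 2 —
Births: 18228 × 0.154 = 2807, 13312 × 0.373 = 4965 — total 7772
10–19: 3451 × 0.966 = 3334
20–29: 6692 × 0.958 = 6411
30–39: 18228 × 0.97 = 17681
40–49: 14176 × 0.953 = 13510
50+: 13312 × 0.956 + 5798 × 0.492 = 12726 + 2853 = 15579
Net migration: 0–9 − 320 → 7452; 10–19 − 360 → 2974; 20–29 − 70 → 6341; 30–39 − 180 → 17501; 40–49 − 30 → 13480; 50+ − 240 → 15339
→ [7452, 2974, 6341, 17501, 13480, 15339]
— Period 3 —
Births: 6341 × 0.154 = 977, 13480 × 0.373 = 5028 — total 6005
10–19: 7452 × 0.966 = 7199
20–29: 2974 × 0.958 = 2849
30–39: 6341 × 0.97 = 6151
40–49: 17501 × 0.953 = 16678
50+: 13480 × 0.956 + 15339 × 0.492 = 12887 + 7547 = 20434
Net migration: 0–9 − 320 → 5685; 10–19 − 360 → 6839; 20–29 − 70 → 2779; 30–39 − 180 → 5971; 40–49 − 30 → 16648; 50+ − 240 → 20194
→ [5685, 6839, 2779, 5971, 16648, 20194]
— Period 4 —
Births: 2779 × 0.154 = 428, 16648 × 0.373 = 6210 — total 6638
10–19: 5685 × 0.966 = 5492
20–29: 6839 × 0.958 = 6552
30–39: 2779 × 0.97 = 2696
40–49: 5971 × 0.953 = 5690
50+: 16648 × 0.956 + 20194 × 0.492 = 15915 + 9935 = 25850
Net migration: 0–9 − 320 → 6318; 10–19 − 360 → 5132; 20–29 − 70 → 6482; 30–39 − 180 → 2516; 40–49 − 30 → 5660; 50+ − 240 → 25610
→ [6318, 5132, 6482, 2516, 5660, 25610]
Scenario B total after 4 periods: 51718
Difference B − A = 51718 − 48511 = 3207

3207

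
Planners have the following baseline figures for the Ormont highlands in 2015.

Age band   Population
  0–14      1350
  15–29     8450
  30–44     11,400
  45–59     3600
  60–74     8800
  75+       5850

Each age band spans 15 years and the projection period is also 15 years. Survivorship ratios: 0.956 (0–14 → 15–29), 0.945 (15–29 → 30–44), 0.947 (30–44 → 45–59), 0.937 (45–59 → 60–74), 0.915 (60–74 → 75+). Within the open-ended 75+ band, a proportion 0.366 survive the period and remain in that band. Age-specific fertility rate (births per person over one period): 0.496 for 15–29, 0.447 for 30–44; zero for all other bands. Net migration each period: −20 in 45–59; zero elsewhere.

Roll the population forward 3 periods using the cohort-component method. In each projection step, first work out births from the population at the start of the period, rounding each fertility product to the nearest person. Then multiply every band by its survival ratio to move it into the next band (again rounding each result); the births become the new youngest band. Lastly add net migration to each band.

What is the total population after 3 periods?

37298

Period 1.
Births: 8450 * 0.496 = 4191  |  11400 * 0.447 = 5096 → total 9287
15–29: 1350 * 0.956 = 1291
30–44: 8450 * 0.945 = 7985
45–59: 11400 * 0.947 = 10796
60–74: 3600 * 0.937 = 3373
75+: 8800 * 0.915 + 5850 * 0.366 = 8052 + 2141 = 10193
Net migration: 45–59 − 20 → 10776
Giving 9287 / 1291 / 7985 / 10776 / 3373 / 10193.
Period 2.
Births: 1291 * 0.496 = 640  |  7985 * 0.447 = 3569 → total 4209
15–29: 9287 * 0.956 = 8878
30–44: 1291 * 0.945 = 1220
45–59: 7985 * 0.947 = 7562
60–74: 10776 * 0.937 = 10097
75+: 3373 * 0.915 + 10193 * 0.366 = 3086 + 3731 = 6817
Net migration: 45–59 − 20 → 7542
Giving 4209 / 8878 / 1220 / 7542 / 10097 / 6817.
Period 3.
Births: 8878 * 0.496 = 4403  |  1220 * 0.447 = 545 → total 4948
15–29: 4209 * 0.956 = 4024
30–44: 8878 * 0.945 = 8390
45–59: 1220 * 0.947 = 1155
60–74: 7542 * 0.937 = 7067
75+: 10097 * 0.915 + 6817 * 0.366 = 9239 + 2495 = 11734
Net migration: 45–59 − 20 → 1135
Giving 4948 / 4024 / 8390 / 1135 / 7067 / 11734.
Total after period 3: 4948 + 4024 + 8390 + 1135 + 7067 + 11734 = 37298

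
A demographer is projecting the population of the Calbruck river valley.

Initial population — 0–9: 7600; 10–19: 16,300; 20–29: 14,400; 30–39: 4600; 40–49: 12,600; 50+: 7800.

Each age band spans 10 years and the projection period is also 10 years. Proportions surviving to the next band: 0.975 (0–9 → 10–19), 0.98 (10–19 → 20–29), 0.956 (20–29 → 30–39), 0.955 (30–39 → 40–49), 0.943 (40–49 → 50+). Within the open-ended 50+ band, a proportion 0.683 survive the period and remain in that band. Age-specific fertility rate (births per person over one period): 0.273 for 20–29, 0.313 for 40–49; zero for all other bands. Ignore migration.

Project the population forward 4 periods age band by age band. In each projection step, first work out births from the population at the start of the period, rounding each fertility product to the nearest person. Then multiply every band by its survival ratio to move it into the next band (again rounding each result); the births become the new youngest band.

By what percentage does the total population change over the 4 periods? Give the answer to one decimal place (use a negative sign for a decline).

-2.8

[period 1]
Births: 14400 * 0.273 = 3931 ; 12600 * 0.313 = 3944 — total 7875
10–19: 7600 * 0.975 = 7410
20–29: 16300 * 0.98 = 15974
30–39: 14400 * 0.956 = 13766
40–49: 4600 * 0.955 = 4393
50+: 12600 * 0.943 + 7800 * 0.683 = 11882 + 5327 = 17209
→ [7875, 7410, 15974, 13766, 4393, 17209]
[period 2]
Births: 15974 * 0.273 = 4361 ; 4393 * 0.313 = 1375 — total 5736
10–19: 7875 * 0.975 = 7678
20–29: 7410 * 0.98 = 7262
30–39: 15974 * 0.956 = 15271
40–49: 13766 * 0.955 = 13147
50+: 4393 * 0.943 + 17209 * 0.683 = 4143 + 11754 = 15897
→ [5736, 7678, 7262, 15271, 13147, 15897]
[period 3]
Births: 7262 * 0.273 = 1983 ; 13147 * 0.313 = 4115 — total 6098
10–19: 5736 * 0.975 = 5593
20–29: 7678 * 0.98 = 7524
30–39: 7262 * 0.956 = 6942
40–49: 15271 * 0.955 = 14584
50+: 13147 * 0.943 + 15897 * 0.683 = 12398 + 10858 = 23256
→ [6098, 5593, 7524, 6942, 14584, 23256]
[period 4]
Births: 7524 * 0.273 = 2054 ; 14584 * 0.313 = 4565 — total 6619
10–19: 6098 * 0.975 = 5946
20–29: 5593 * 0.98 = 5481
30–39: 7524 * 0.956 = 7193
40–49: 6942 * 0.955 = 6630
50+: 14584 * 0.943 + 23256 * 0.683 = 13753 + 15884 = 29637
→ [6619, 5946, 5481, 7193, 6630, 29637]
Total: 63300 → 61506; change = -1794; percentage change = -2.8%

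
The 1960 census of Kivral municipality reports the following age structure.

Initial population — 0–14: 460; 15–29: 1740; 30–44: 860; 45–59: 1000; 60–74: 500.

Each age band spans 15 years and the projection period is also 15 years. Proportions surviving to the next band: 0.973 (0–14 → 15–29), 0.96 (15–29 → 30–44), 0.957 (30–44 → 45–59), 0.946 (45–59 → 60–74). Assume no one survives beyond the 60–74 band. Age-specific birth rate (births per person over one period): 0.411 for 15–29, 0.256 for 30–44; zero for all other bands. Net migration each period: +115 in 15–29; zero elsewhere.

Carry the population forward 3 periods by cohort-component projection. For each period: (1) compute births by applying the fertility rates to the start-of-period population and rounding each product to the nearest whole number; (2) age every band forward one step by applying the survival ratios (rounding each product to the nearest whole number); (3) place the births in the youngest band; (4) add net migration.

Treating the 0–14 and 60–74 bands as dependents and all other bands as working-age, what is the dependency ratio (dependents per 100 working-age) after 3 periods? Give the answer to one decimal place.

Period 1:
Births: 1740 * 0.411 = 715 ; 860 * 0.256 = 220 → total 935
15–29: 460 * 0.973 = 448
30–44: 1740 * 0.96 = 1670
45–59: 860 * 0.957 = 823
60–74: 1000 * 0.946 = 946
Net migration: 15–29 + 115 → 563
Giving 935 / 563 / 1670 / 823 / 946.
Period 2:
Births: 563 * 0.411 = 231 ; 1670 * 0.256 = 428 → total 659
15–29: 935 * 0.973 = 910
30–44: 563 * 0.96 = 540
45–59: 1670 * 0.957 = 1598
60–74: 823 * 0.946 = 779
Net migration: 15–29 + 115 → 1025
Giving 659 / 1025 / 540 / 1598 / 779.
Period 3:
Births: 1025 * 0.411 = 421 ; 540 * 0.256 = 138 → total 559
15–29: 659 * 0.973 = 641
30–44: 1025 * 0.96 = 984
45–59: 540 * 0.957 = 517
60–74: 1598 * 0.946 = 1512
Net migration: 15–29 + 115 → 756
Giving 559 / 756 / 984 / 517 / 1512.
Dependents (band 0–14 + band 60–74) = 559 + 1512 = 2071; working-age = 2257; ratio = 2071/2257 × 100 = 91.8

91.8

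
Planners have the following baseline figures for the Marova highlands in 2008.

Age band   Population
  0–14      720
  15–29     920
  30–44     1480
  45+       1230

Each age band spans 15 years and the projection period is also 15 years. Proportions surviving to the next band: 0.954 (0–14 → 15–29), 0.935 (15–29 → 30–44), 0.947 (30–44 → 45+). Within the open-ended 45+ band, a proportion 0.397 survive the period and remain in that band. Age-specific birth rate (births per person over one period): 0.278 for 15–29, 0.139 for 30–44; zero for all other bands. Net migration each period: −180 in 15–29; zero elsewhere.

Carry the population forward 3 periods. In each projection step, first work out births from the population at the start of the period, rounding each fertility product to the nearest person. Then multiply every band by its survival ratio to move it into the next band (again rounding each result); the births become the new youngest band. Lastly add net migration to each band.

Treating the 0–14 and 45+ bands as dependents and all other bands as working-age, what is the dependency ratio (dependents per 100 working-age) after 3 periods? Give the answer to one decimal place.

Period 1:
Births: 920 × 0.278 = 256  |  1480 × 0.139 = 206 — total 462
15–29: 720 × 0.954 = 687
30–44: 920 × 0.935 = 860
45+: 1480 × 0.947 + 1230 × 0.397 = 1402 + 488 = 1890
Net migration: 15–29 − 180 → 507
→ [462, 507, 860, 1890]
Period 2:
Births: 507 × 0.278 = 141  |  860 × 0.139 = 120 — total 261
15–29: 462 × 0.954 = 441
30–44: 507 × 0.935 = 474
45+: 860 × 0.947 + 1890 × 0.397 = 814 + 750 = 1564
Net migration: 15–29 − 180 → 261
→ [261, 261, 474, 1564]
Period 3:
Births: 261 × 0.278 = 73  |  474 × 0.139 = 66 — total 139
15–29: 261 × 0.954 = 249
30–44: 261 × 0.935 = 244
45+: 474 × 0.947 + 1564 × 0.397 = 449 + 621 = 1070
Net migration: 15–29 − 180 → 69
→ [139, 69, 244, 1070]
Dependents (band 0–14 + band 45+) = 139 + 1070 = 1209; working-age = 313; ratio = 1209/313 × 100 = 386.3

386.3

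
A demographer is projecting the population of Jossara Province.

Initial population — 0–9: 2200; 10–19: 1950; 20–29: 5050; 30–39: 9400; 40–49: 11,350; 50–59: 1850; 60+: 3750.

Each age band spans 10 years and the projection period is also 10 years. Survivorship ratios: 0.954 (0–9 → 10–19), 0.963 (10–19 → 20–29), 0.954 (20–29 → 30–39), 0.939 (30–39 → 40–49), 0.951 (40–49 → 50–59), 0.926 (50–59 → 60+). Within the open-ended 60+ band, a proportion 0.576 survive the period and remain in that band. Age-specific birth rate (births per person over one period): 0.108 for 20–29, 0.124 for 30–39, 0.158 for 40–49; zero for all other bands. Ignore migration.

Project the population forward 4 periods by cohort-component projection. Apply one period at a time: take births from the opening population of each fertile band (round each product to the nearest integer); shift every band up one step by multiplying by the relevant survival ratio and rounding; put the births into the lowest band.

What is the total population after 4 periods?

22971

— Period 1 —
Births: 5050 * 0.108 = 545  |  9400 * 0.124 = 1166  |  11350 * 0.158 = 1793 → 3504
10–19: 2200 * 0.954 = 2099
20–29: 1950 * 0.963 = 1878
30–39: 5050 * 0.954 = 4818
40–49: 9400 * 0.939 = 8827
50–59: 11350 * 0.951 = 10794
60+: 1850 * 0.926 + 3750 * 0.576 = 1713 + 2160 = 3873
→ [3504, 2099, 1878, 4818, 8827, 10794, 3873]
— Period 2 —
Births: 1878 * 0.108 = 203  |  4818 * 0.124 = 597  |  8827 * 0.158 = 1395 → 2195
10–19: 3504 * 0.954 = 3343
20–29: 2099 * 0.963 = 2021
30–39: 1878 * 0.954 = 1792
40–49: 4818 * 0.939 = 4524
50–59: 8827 * 0.951 = 8394
60+: 10794 * 0.926 + 3873 * 0.576 = 9995 + 2231 = 12226
→ [2195, 3343, 2021, 1792, 4524, 8394, 12226]
— Period 3 —
Births: 2021 * 0.108 = 218  |  1792 * 0.124 = 222  |  4524 * 0.158 = 715 → 1155
10–19: 2195 * 0.954 = 2094
20–29: 3343 * 0.963 = 3219
30–39: 2021 * 0.954 = 1928
40–49: 1792 * 0.939 = 1683
50–59: 4524 * 0.951 = 4302
60+: 8394 * 0.926 + 12226 * 0.576 = 7773 + 7042 = 14815
→ [1155, 2094, 3219, 1928, 1683, 4302, 14815]
— Period 4 —
Births: 3219 * 0.108 = 348  |  1928 * 0.124 = 239  |  1683 * 0.158 = 266 → 853
10–19: 1155 * 0.954 = 1102
20–29: 2094 * 0.963 = 2017
30–39: 3219 * 0.954 = 3071
40–49: 1928 * 0.939 = 1810
50–59: 1683 * 0.951 = 1601
60+: 4302 * 0.926 + 14815 * 0.576 = 3984 + 8533 = 12517
→ [853, 1102, 2017, 3071, 1810, 1601, 12517]
Total after period 4: 853 + 1102 + 2017 + 3071 + 1810 + 1601 + 12517 = 22971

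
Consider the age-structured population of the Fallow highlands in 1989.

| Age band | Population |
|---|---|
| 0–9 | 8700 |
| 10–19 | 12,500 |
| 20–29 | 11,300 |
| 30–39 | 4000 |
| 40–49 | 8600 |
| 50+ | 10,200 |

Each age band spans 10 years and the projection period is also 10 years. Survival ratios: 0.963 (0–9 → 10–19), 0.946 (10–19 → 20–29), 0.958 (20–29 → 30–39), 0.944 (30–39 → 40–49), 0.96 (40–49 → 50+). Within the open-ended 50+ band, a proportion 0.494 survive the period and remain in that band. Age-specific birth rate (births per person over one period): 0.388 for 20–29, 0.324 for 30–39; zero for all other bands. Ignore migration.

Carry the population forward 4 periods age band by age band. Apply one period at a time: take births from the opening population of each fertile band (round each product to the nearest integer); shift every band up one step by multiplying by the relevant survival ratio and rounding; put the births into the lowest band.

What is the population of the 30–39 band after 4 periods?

4958

Period 1:
Births: 11300 × 0.388 = 4384  |  4000 × 0.324 = 1296 → 5680
10–19: 8700 × 0.963 = 8378
20–29: 12500 × 0.946 = 11825
30–39: 11300 × 0.958 = 10825
40–49: 4000 × 0.944 = 3776
50+: 8600 × 0.96 + 10200 × 0.494 = 8256 + 5039 = 13295
End of period: [5680, 8378, 11825, 10825, 3776, 13295]
Period 2:
Births: 11825 × 0.388 = 4588  |  10825 × 0.324 = 3507 → 8095
10–19: 5680 × 0.963 = 5470
20–29: 8378 × 0.946 = 7926
30–39: 11825 × 0.958 = 11328
40–49: 10825 × 0.944 = 10219
50+: 3776 × 0.96 + 13295 × 0.494 = 3625 + 6568 = 10193
End of period: [8095, 5470, 7926, 11328, 10219, 10193]
Period 3:
Births: 7926 × 0.388 = 3075  |  11328 × 0.324 = 3670 → 6745
10–19: 8095 × 0.963 = 7795
20–29: 5470 × 0.946 = 5175
30–39: 7926 × 0.958 = 7593
40–49: 11328 × 0.944 = 10694
50+: 10219 × 0.96 + 10193 × 0.494 = 9810 + 5035 = 14845
End of period: [6745, 7795, 5175, 7593, 10694, 14845]
Period 4:
Births: 5175 × 0.388 = 2008  |  7593 × 0.324 = 2460 → 4468
10–19: 6745 × 0.963 = 6495
20–29: 7795 × 0.946 = 7374
30–39: 5175 × 0.958 = 4958
40–49: 7593 × 0.944 = 7168
50+: 10694 × 0.96 + 14845 × 0.494 = 10266 + 7333 = 17599
End of period: [4468, 6495, 7374, 4958, 7168, 17599]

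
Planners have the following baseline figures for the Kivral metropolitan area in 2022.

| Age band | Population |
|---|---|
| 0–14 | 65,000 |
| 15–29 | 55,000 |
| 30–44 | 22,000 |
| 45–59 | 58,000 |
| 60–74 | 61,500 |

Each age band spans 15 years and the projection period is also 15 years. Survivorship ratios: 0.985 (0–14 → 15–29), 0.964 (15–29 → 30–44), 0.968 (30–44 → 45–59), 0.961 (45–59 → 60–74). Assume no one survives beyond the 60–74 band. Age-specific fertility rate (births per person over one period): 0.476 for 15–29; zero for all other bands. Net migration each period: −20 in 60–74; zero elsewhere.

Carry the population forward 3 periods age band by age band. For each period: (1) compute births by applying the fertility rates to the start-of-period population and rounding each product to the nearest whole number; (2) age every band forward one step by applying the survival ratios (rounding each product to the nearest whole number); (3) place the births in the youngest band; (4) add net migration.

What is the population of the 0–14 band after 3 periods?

— Period 1 —
Births: 55000 × 0.476 = 26180
15–29: 65000 × 0.985 = 64025
30–44: 55000 × 0.964 = 53020
45–59: 22000 × 0.968 = 21296
60–74: 58000 × 0.961 = 55738
Net migration: 60–74 − 20 → 55718
→ [26180, 64025, 53020, 21296, 55718]
— Period 2 —
Births: 64025 × 0.476 = 30476
15–29: 26180 × 0.985 = 25787
30–44: 64025 × 0.964 = 61720
45–59: 53020 × 0.968 = 51323
60–74: 21296 × 0.961 = 20465
Net migration: 60–74 − 20 → 20445
→ [30476, 25787, 61720, 51323, 20445]
— Period 3 —
Births: 25787 × 0.476 = 12275
15–29: 30476 × 0.985 = 30019
30–44: 25787 × 0.964 = 24859
45–59: 61720 × 0.968 = 59745
60–74: 51323 × 0.961 = 49321
Net migration: 60–74 − 20 → 49301
→ [12275, 30019, 24859, 59745, 49301]

12275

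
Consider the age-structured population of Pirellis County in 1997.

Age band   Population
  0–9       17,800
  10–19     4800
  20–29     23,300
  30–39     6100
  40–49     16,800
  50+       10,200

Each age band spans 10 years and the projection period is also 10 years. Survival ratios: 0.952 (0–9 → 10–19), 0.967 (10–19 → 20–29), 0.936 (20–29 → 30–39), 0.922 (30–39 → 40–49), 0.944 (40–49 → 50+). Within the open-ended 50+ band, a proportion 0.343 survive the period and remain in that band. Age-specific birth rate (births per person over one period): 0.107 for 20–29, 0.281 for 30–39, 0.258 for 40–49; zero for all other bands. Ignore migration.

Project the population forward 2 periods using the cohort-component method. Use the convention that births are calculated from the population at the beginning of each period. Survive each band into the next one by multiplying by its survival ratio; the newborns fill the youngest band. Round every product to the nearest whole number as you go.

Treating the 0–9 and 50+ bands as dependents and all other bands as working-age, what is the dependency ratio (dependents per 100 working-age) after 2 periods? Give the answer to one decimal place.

40.9

— Period 1 —
Births: 23300 * 0.107 = 2493, 6100 * 0.281 = 1714, 16800 * 0.258 = 4334 — total 8541
10–19: 17800 * 0.952 = 16946
20–29: 4800 * 0.967 = 4642
30–39: 23300 * 0.936 = 21809
40–49: 6100 * 0.922 = 5624
50+: 16800 * 0.944 + 10200 * 0.343 = 15859 + 3499 = 19358
End of period: [8541, 16946, 4642, 21809, 5624, 19358]
— Period 2 —
Births: 4642 * 0.107 = 497, 21809 * 0.281 = 6128, 5624 * 0.258 = 1451 — total 8076
10–19: 8541 * 0.952 = 8131
20–29: 16946 * 0.967 = 16387
30–39: 4642 * 0.936 = 4345
40–49: 21809 * 0.922 = 20108
50+: 5624 * 0.944 + 19358 * 0.343 = 5309 + 6640 = 11949
End of period: [8076, 8131, 16387, 4345, 20108, 11949]
Dependents (band 0–9 + band 50+) = 8076 + 11949 = 20025; working-age = 48971; ratio = 20025/48971 × 100 = 40.9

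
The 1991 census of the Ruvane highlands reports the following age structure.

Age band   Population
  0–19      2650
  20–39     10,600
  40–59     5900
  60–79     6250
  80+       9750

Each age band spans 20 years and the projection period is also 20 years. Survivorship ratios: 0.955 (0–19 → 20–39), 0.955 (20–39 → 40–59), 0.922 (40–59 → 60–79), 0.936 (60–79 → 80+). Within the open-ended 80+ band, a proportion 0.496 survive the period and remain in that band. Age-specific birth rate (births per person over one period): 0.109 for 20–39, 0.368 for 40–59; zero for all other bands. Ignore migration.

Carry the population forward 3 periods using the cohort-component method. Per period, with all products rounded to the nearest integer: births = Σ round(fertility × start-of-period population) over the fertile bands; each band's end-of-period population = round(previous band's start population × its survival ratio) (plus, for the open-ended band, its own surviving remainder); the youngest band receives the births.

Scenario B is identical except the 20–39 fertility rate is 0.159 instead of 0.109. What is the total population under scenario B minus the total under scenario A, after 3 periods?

842

Numbering the bands 1..5 from youngest to oldest:
Period 1.
Births: 10600 × 0.109 = 1155  |  5900 × 0.368 = 2171 ⇒ total 3326
Band 2: 2650 × 0.955 = 2531
Band 3: 10600 × 0.955 = 10123
Band 4: 5900 × 0.922 = 5440
Band 5: 6250 × 0.936 + 9750 × 0.496 = 5850 + 4836 = 10686
End of period: [3326, 2531, 10123, 5440, 10686]
Period 2.
Births: 2531 × 0.109 = 276  |  10123 × 0.368 = 3725 ⇒ total 4001
Band 2: 3326 × 0.955 = 3176
Band 3: 2531 × 0.955 = 2417
Band 4: 10123 × 0.922 = 9333
Band 5: 5440 × 0.936 + 10686 × 0.496 = 5092 + 5300 = 10392
End of period: [4001, 3176, 2417, 9333, 10392]
Period 3.
Births: 3176 × 0.109 = 346  |  2417 × 0.368 = 889 ⇒ total 1235
Band 2: 4001 × 0.955 = 3821
Band 3: 3176 × 0.955 = 3033
Band 4: 2417 × 0.922 = 2228
Band 5: 9333 × 0.936 + 10392 × 0.496 = 8736 + 5154 = 13890
End of period: [1235, 3821, 3033, 2228, 13890]
Scenario A total after 3 periods: 24207
Scenario B projection —
Period 1.
Births: 10600 × 0.159 = 1685  |  5900 × 0.368 = 2171 ⇒ total 3856
Band 2: 2650 × 0.955 = 2531
Band 3: 10600 × 0.955 = 10123
Band 4: 5900 × 0.922 = 5440
Band 5: 6250 × 0.936 + 9750 × 0.496 = 5850 + 4836 = 10686
End of period: [3856, 2531, 10123, 5440, 10686]
Period 2.
Births: 2531 × 0.159 = 402  |  10123 × 0.368 = 3725 ⇒ total 4127
Band 2: 3856 × 0.955 = 3682
Band 3: 2531 × 0.955 = 2417
Band 4: 10123 × 0.922 = 9333
Band 5: 5440 × 0.936 + 10686 × 0.496 = 5092 + 5300 = 10392
End of period: [4127, 3682, 2417, 9333, 10392]
Period 3.
Births: 3682 × 0.159 = 585  |  2417 × 0.368 = 889 ⇒ total 1474
Band 2: 4127 × 0.955 = 3941
Band 3: 3682 × 0.955 = 3516
Band 4: 2417 × 0.922 = 2228
Band 5: 9333 × 0.936 + 10392 × 0.496 = 8736 + 5154 = 13890
End of period: [1474, 3941, 3516, 2228, 13890]
Scenario B total after 3 periods: 25049
Difference B − A = 25049 − 24207 = 842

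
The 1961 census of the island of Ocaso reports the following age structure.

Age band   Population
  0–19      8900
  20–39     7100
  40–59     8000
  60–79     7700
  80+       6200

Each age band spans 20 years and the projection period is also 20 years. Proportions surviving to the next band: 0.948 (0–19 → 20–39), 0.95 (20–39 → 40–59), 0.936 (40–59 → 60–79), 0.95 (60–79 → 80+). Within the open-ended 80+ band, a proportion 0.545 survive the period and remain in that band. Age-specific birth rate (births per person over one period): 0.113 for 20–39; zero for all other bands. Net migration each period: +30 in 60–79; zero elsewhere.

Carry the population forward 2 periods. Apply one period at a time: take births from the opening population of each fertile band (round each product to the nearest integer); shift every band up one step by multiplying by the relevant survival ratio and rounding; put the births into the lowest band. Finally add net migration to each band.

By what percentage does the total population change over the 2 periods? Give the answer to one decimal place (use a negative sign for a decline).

-23.4

— Period 1 —
Births: 7100 × 0.113 = 802
20–39: 8900 × 0.948 = 8437
40–59: 7100 × 0.95 = 6745
60–79: 8000 × 0.936 = 7488
80+: 7700 × 0.95 + 6200 × 0.545 = 7315 + 3379 = 10694
Net migration: 60–79 + 30 → 7518
Giving 802 / 8437 / 6745 / 7518 / 10694.
— Period 2 —
Births: 8437 × 0.113 = 953
20–39: 802 × 0.948 = 760
40–59: 8437 × 0.95 = 8015
60–79: 6745 × 0.936 = 6313
80+: 7518 × 0.95 + 10694 × 0.545 = 7142 + 5828 = 12970
Net migration: 60–79 + 30 → 6343
Giving 953 / 760 / 8015 / 6343 / 12970.
Total: 37900 → 29041; change = -8859; percentage change = -23.4%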